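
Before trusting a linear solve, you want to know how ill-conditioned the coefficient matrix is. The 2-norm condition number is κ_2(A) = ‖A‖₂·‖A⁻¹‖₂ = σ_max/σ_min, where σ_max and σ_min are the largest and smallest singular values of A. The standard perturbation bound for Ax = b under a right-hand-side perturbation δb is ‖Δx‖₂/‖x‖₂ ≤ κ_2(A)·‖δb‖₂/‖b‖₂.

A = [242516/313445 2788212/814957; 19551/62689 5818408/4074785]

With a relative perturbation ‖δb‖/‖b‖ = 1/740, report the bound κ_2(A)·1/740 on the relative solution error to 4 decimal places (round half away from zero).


0.5166

form AᵀA = [68370050281/98247768025 12152949480/3929910721; 12152949480/3929910721 1350337429456/98247768025] with trace 843966377/58446025 and determinant 2085136/1461150625
solving λ² − 843966377/58446025·λ + 2085136/1461150625 = 0 gives λ = 361/25, 5776/58446025
κ_2(A) = √(λ_max/λ_min) = √((361/25) / (5776/58446025)) = 382.2500
perturbation bound = 382.2500·1/740 = 0.5166


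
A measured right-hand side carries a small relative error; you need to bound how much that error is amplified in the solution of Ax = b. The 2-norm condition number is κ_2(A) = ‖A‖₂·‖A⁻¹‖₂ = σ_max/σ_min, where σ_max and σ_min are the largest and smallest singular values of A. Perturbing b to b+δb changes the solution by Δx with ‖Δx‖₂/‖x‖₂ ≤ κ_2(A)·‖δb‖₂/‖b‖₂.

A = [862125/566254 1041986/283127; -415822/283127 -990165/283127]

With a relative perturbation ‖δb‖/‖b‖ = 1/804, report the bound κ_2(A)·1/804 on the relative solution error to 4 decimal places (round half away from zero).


AᵀA = [1706172721/381264676 1023654555/95316169; 1023654555/95316169 2456791381/95316169]; tr = 68244605/2256004, det = 14641/2256004
char-poly roots: 121/4 and 121/564001
so κ_2 = √((121/4) / (121/564001)) = 375.5000
κ_2(A)·‖δb‖/‖b‖ = 0.4670

0.4670


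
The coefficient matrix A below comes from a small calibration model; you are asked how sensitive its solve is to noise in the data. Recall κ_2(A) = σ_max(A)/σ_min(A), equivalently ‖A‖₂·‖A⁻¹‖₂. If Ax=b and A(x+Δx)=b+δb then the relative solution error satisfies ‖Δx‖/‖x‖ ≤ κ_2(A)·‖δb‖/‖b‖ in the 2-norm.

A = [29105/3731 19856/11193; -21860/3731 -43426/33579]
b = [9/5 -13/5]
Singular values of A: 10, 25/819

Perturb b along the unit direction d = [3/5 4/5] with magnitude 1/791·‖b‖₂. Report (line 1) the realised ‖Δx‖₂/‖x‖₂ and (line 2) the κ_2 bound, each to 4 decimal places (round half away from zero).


from the listed singular values, σ₁ = 10, σ_n = 25/819
condition number: 10 ÷ (25/819) = 327.6000
bound on ‖Δx‖/‖x‖: κ·ε = 327.6000·1/791 = 0.4142
solve Ax = b  →  x = [7.4839 -31.8951]
‖b‖₂ = 3.1623 and ‖x‖₂ = 32.7614
with δb = [0.0024 0.0032], A·Δx = δb → ‖Δx‖ = 0.1310
relative error = 0.0040
so the bound overstates the realised error by a factor of ≈ 103.6006 (computed from the unrounded values)

0.0040
0.4142


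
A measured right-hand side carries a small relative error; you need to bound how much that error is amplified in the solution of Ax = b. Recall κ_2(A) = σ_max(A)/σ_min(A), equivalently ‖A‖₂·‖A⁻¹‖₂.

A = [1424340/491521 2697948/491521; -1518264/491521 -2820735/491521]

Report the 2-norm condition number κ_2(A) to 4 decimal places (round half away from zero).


249.2500

M = AᵀA = [5153234256/287268601 9661611960/287268601; 9661611960/287268601 18115896969/287268601]. tr(M)=80516025/994009, det(M)=104976/994009
char-poly roots: 81 and 1296/994009
so κ_2 = √(81 / (1296/994009)) = 249.2500


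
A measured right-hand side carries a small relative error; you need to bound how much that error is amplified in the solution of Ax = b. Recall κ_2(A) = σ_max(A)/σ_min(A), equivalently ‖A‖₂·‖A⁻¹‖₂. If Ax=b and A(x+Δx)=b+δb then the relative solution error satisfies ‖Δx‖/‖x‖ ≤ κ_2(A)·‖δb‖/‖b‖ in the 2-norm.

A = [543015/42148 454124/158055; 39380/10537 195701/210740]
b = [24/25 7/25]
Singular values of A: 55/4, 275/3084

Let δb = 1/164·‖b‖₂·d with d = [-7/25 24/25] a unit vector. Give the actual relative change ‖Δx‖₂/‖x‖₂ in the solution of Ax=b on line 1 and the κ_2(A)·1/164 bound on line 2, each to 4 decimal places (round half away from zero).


0.9402
0.9402

from the listed singular values, σ₁ = 55/4, σ_n = 275/3084
κ_2(A) = (55/4) / (275/3084) = 154.2000
perturbation bound = 154.2000·1/164 = 0.9402
solve Ax = b  →  x = [0.0710 0.0160]
2-norm of b is 1.0000; of x, 0.0727
re-solving with b+δb shifts x by Δx of norm 0.0684
relative error = 0.9402
so the bound is sharp here: realised error equals the bound


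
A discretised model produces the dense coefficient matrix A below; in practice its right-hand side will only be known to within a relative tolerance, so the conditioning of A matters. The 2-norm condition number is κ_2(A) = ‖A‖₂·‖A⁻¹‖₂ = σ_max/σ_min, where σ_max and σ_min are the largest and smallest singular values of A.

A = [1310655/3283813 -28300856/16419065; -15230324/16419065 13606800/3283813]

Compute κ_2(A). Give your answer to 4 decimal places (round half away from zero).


385.0625

M = AᵀA = [1626675635329/1595181630025 -289146308904/63807265201; -289146308904/63807265201 32127595303744/1595181630025]. tr(M)=20079875633/948948025, det(M)=71639296/23723700625
char-poly roots: 529/25 and 135424/948948025
κ_2(A) = √(λ_max/λ_min) = √((529/25) / (135424/948948025)) = 385.0625


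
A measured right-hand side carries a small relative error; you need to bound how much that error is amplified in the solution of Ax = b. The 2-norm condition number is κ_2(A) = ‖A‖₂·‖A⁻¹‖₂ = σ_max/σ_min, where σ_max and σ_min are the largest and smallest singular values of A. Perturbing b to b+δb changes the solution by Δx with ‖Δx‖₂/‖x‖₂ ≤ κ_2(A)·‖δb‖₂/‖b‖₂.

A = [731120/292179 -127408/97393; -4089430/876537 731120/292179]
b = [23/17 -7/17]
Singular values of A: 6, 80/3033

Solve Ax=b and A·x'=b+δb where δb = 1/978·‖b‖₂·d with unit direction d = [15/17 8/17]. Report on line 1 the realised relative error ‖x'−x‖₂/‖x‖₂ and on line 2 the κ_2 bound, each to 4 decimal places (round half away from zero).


largest singular value 6, smallest 80/3033
condition number: 6 ÷ (80/3033) = 227.4750
worst-case relative error ≤ 227.4750 × 1/978 = 0.2326
solve Ax = b  →  x = [17.9882 33.3738]
‖b‖₂ = 1.4142 and ‖x‖₂ = 37.9129
with δb = [0.0013 0.0007], A·Δx = δb → ‖Δx‖ = 0.0548
dividing the unrounded norms, ‖Δx‖/‖x‖ = 0.0014
tightness: 0.0014 against a bound of 0.2326 (unrounded ratio ≈ 0.0062)

0.0014
0.2326


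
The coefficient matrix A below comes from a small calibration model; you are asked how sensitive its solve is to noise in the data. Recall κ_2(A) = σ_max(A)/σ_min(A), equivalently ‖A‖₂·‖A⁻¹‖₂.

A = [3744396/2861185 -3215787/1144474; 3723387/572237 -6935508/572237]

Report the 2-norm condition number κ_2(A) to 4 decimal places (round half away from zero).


M = AᵀA = [214521576561/4869946225 -80391726126/973989245; -80391726126/973989245 120610571625/779191396]. tr(M)=13402597221/67404100, det(M)=395254161/67404100
solving λ² − 13402597221/67404100·λ + 395254161/67404100 = 0 gives λ = 19881/100, 19881/674041
σ_max=√(19881/100)=(141/10), σ_min=√(19881/674041)=(141/821) → κ = 82.1000

82.1000


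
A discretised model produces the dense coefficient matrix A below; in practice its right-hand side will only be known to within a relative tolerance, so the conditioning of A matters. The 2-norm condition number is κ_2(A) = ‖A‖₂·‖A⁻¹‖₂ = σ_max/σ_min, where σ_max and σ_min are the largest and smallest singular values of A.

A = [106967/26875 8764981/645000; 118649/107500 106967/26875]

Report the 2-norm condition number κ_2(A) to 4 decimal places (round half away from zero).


M = AᵀA = [315437777/18490000 1621940621/27735000; 1621940621/27735000 133464718153/665640000]. tr(M)=231712765/1065024, det(M)=12117361/17040384
char-poly roots: 3481/16 and 3481/1065024
so κ_2 = √((3481/16) / (3481/1065024)) = 258.0000

258.0000


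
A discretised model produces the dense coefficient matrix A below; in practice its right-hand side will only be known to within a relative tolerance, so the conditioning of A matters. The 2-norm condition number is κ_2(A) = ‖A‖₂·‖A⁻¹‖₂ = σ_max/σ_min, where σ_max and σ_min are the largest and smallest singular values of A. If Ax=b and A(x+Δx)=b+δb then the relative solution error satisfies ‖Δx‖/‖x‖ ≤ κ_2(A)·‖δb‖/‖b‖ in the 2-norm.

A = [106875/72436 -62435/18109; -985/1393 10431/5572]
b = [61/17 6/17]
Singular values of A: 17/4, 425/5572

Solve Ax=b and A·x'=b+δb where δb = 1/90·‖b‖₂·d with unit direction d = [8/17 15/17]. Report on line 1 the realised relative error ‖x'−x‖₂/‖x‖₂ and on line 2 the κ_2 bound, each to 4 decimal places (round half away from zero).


σ_max = 17/4, σ_min = 425/5572
κ_2(A) = (17/4) / (425/5572) = 55.7200
worst-case relative error ≤ 55.7200 × 1/90 = 0.6191
solve Ax = b  →  x = [24.4757 9.4335]
‖b‖₂ = 3.6056 and ‖x‖₂ = 26.2307
δb = ε·‖b‖·d = [0.0189 0.0353]; solving A·Δx = δb gives ‖Δx‖ = 0.5252
relative error = 0.0200
so the bound overstates the realised error by a factor of ≈ 30.9191 (computed from the unrounded values)

0.0200
0.6191


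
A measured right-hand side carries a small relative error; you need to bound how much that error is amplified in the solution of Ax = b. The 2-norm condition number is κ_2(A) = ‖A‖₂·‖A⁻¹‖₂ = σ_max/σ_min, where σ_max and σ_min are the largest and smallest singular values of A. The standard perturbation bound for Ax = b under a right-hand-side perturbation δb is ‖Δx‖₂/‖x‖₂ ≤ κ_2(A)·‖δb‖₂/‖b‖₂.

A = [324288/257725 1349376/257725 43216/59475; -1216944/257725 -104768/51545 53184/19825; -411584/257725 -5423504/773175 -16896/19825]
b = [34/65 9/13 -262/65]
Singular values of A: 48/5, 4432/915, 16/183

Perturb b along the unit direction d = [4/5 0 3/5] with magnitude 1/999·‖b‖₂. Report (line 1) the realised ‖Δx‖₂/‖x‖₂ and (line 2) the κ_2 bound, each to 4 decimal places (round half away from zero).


σ_max = 48/5, σ_min = 16/183
κ_2(A) = (48/5) / (16/183) = 109.8000
perturbation bound = 109.8000·1/999 = 0.1099
solve Ax = b  →  x = [-12.8540 5.6944 -18.0523]
‖b‖₂ = 4.1231 and ‖x‖₂ = 22.8809
Δx = A⁻¹·δb where δb = 1/999·4.1231·d; ‖Δx‖ = 0.0472
relative error = 0.0021
realised/bound (from unrounded values) ≈ 0.0188

0.0021
0.1099


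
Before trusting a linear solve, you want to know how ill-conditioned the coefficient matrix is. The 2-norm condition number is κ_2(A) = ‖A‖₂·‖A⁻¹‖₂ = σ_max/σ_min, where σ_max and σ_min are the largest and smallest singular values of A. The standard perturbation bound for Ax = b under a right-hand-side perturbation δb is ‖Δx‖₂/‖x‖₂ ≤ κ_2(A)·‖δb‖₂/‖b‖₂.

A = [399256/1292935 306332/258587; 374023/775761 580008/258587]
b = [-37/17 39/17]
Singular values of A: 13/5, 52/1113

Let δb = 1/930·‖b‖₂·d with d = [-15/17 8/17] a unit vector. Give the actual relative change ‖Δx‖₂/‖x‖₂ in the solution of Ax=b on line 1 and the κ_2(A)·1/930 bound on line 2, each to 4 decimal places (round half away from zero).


largest singular value 13/5, smallest 52/1113
κ = σ_max/σ_min = (13/5)/(52/1113) = 55.6500
perturbation bound = 55.6500·1/930 = 0.0598
solve Ax = b  →  x = [-62.5610 14.4705]
2-norm of b is 3.1623; of x, 64.2127
re-solving with b+δb shifts x by Δx of norm 0.0728
relative error = 0.0011
realised/bound (from unrounded values) ≈ 0.0189

0.0011
0.0598


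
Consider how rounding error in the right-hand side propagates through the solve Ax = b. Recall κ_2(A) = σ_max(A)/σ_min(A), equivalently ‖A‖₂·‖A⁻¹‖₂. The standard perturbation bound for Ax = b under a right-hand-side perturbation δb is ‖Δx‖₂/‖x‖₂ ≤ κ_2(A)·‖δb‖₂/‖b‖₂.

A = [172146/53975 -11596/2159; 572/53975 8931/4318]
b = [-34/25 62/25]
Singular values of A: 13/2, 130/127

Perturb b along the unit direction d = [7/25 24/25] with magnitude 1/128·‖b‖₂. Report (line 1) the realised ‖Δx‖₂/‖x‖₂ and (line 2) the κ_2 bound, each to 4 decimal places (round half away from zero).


0.0109
0.0496

σ_max = 13/2, σ_min = 130/127
κ_2(A) = (13/2) / (130/127) = 6.3500
worst-case relative error ≤ 6.3500 × 1/128 = 0.0496
solve Ax = b  →  x = [1.5792 1.1910]
‖b‖₂ = 2.8284 and ‖x‖₂ = 1.9779
δb = ε·‖b‖·d = [0.0062 0.0212]; solving A·Δx = δb gives ‖Δx‖ = 0.0216
dividing the unrounded norms, ‖Δx‖/‖x‖ = 0.0109
tightness: 0.0109 against a bound of 0.0496 (unrounded ratio ≈ 0.2200)


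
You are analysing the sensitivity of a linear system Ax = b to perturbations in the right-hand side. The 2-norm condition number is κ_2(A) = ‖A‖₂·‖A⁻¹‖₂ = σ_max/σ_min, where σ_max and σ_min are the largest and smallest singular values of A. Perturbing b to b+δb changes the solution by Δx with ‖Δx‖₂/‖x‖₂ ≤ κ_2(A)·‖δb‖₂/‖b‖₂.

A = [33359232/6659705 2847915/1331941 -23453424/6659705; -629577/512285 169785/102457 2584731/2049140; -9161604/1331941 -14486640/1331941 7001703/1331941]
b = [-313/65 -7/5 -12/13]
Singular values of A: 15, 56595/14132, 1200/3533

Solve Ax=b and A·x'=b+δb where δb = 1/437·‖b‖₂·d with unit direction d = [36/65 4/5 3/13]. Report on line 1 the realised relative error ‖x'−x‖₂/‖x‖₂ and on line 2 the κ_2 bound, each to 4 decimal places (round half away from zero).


σ_max = 15, σ_min = 1200/3533
κ = σ_max/σ_min = 15/(1200/3533) = 44.1625
κ_2(A)·‖δb‖/‖b‖ = 0.1011
solve Ax = b  →  x = [-7.5368 0.4684 -9.0683]
2-norm of b is 5.0990; of x, 11.8007
with δb = [0.0065 0.0093 0.0027], A·Δx = δb → ‖Δx‖ = 0.0344
realised ‖Δx‖/‖x‖ = 0.0029
realised/bound (from unrounded values) ≈ 0.0288

0.0029
0.1011


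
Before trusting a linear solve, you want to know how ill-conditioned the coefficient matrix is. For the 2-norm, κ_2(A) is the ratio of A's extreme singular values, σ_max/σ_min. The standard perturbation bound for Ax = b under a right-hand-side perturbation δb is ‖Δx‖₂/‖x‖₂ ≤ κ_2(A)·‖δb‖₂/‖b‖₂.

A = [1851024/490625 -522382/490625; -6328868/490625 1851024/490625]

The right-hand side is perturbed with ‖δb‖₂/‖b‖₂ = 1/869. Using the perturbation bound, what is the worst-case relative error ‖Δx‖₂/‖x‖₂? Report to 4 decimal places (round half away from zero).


AᵀA = [69569376016/385140625 -20290925088/385140625; -20290925088/385140625 5918676484/385140625]; tr = 120780884/616225, det = 153664/616225
char-poly roots: 196 and 784/616225
so κ_2 = √(196 / (784/616225)) = 392.5000
bound on ‖Δx‖/‖x‖: κ·ε = 392.5000·1/869 = 0.4517

0.4517


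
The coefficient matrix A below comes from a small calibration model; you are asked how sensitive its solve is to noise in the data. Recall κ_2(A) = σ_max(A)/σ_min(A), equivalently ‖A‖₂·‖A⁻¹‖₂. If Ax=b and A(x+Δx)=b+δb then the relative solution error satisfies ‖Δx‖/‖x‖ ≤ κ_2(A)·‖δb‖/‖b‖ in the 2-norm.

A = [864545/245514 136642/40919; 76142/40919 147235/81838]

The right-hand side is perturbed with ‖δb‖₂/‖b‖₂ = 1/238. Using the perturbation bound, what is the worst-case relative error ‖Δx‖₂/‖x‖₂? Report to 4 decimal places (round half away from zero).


AᵀA = [3308483761/208571364 262570000/17380947; 262570000/17380947 333433529/23174596]; tr = 3751121/124002, det = 14641/992016
eigenvalues of AᵀA: λ = (tr ± √(tr²−4·det))/2 = 121/4, 121/248004
so κ_2 = √((121/4) / (121/248004)) = 249.0000
κ_2(A)·‖δb‖/‖b‖ = 1.0462

1.0462


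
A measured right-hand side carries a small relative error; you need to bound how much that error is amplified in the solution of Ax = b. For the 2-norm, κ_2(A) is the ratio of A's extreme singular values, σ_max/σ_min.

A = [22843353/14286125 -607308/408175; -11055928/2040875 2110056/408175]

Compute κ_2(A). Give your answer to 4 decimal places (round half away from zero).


M = AᵀA = [10418019887041/326549388025 -283477346412/9329982515; -283477346412/9329982515 7713854928/266570929]. tr(M)=23623653001/388287025, det(M)=16451136/388287025
solving λ² − 23623653001/388287025·λ + 16451136/388287025 = 0 gives λ = 1521/25, 10816/15531481
so κ_2 = √((1521/25) / (10816/15531481)) = 295.5750

295.5750


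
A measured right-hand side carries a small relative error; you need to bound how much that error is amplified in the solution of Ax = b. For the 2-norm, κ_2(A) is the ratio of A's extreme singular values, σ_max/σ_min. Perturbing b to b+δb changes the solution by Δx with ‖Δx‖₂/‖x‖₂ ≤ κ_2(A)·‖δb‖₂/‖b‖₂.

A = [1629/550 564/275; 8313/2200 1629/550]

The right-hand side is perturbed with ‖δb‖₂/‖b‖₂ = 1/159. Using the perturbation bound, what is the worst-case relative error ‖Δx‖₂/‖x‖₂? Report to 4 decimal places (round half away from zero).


AᵀA = [4462569/193600 835677/48400; 835677/48400 157041/12100]; tr = 279009/7744, det = 2025/1936
eigenvalues of AᵀA: λ = (tr ± √(tr²−4·det))/2 = 36, 225/7744
so κ_2 = √(36 / (225/7744)) = 35.2000
bound on ‖Δx‖/‖x‖: κ·ε = 35.2000·1/159 = 0.2214

0.2214


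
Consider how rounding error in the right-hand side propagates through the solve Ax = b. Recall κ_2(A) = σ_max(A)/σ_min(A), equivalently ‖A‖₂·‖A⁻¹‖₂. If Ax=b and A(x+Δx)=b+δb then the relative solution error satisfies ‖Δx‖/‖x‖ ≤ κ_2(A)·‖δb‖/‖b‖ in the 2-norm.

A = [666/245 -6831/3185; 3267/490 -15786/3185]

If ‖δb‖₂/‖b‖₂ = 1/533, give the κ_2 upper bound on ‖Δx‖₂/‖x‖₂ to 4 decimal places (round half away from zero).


0.1839

form AᵀA = [12447513/240100 -2333529/60025; -2333529/60025 1750653/60025] with trace 778005/9604 and determinant 6561/9604
solving λ² − 778005/9604·λ + 6561/9604 = 0 gives λ = 81, 81/9604
κ = σ_max/σ_min = 9/(9/98) = 98.0000
bound on ‖Δx‖/‖x‖: κ·ε = 98.0000·1/533 = 0.1839


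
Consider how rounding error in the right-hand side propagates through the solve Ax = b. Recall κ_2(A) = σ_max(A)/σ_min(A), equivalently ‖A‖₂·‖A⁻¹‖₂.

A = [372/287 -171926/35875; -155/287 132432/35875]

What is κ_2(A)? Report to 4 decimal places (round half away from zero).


17.5000

AᵀA = [162409/82369 -84483432/10296125; -84483432/10296125 1883871364/51480625]; tr = 1181069/30625, det = 3694084/765625
solving λ² − 1181069/30625·λ + 3694084/765625 = 0 gives λ = 961/25, 3844/30625
κ_2(A) = √(λ_max/λ_min) = √((961/25) / (3844/30625)) = 17.5000


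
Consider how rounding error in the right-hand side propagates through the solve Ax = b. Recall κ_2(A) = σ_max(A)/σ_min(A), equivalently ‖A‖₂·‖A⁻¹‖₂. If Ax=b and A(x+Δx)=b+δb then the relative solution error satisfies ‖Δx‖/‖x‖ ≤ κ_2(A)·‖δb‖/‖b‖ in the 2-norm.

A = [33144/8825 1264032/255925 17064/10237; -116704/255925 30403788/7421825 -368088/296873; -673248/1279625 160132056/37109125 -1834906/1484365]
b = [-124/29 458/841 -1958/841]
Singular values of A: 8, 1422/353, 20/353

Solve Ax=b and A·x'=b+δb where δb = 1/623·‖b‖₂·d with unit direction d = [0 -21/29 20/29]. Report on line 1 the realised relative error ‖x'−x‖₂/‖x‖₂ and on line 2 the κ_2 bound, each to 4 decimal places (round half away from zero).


0.0039
0.2266

from the listed singular values, σ₁ = 8, σ_n = 20/353
condition number: 8 ÷ (20/353) = 141.2000
bound on ‖Δx‖/‖x‖: κ·ε = 141.2000·1/623 = 0.2266
solve Ax = b  →  x = [19.8115 -6.2992 -28.5379]
‖b‖ = 4.8990, ‖x‖ = 35.3070
re-solving with b+δb shifts x by Δx of norm 0.1388
dividing the unrounded norms, ‖Δx‖/‖x‖ = 0.0039
tightness: 0.0039 against a bound of 0.2266 (unrounded ratio ≈ 0.0173)


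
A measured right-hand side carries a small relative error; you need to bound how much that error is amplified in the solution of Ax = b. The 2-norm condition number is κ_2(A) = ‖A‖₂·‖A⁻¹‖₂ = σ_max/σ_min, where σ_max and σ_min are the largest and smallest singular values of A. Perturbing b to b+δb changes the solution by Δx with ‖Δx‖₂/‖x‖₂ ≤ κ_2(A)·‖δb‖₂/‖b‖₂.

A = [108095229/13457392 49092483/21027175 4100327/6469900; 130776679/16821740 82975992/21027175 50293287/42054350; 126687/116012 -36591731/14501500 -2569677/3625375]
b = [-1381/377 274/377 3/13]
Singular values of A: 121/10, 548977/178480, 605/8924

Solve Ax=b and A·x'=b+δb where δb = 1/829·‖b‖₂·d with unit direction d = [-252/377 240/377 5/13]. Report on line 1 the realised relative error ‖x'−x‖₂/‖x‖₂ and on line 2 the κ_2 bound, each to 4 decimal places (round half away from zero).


σ_max = 121/10, σ_min = 605/8924
κ_2(A) = (121/10) / (605/8924) = 178.4800
bound on ‖Δx‖/‖x‖: κ·ε = 178.4800·1/829 = 0.2153
solve Ax = b  →  x = [-0.2776 -12.1633 42.5474]
‖b‖₂ = 3.7417 and ‖x‖₂ = 44.2527
δb = ε·‖b‖·d = [-0.0030 0.0029 0.0017]; solving A·Δx = δb gives ‖Δx‖ = 0.0666
dividing the unrounded norms, ‖Δx‖/‖x‖ = 0.0015
realised/bound (from unrounded values) ≈ 0.0070

0.0015
0.2153


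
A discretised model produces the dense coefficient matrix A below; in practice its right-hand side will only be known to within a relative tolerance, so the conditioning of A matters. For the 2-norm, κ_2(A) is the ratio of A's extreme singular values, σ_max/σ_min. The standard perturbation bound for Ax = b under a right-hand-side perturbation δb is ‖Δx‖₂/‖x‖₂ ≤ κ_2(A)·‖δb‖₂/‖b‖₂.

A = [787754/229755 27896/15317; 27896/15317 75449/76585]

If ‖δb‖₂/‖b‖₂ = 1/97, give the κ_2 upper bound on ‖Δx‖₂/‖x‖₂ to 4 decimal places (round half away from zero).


3.2784

form AᵀA = [2753108644/182655225 97887064/12177015; 97887064/12177015 87014609/20295025] with trace 489445/25281 and determinant 58564/15800625
λ_max, λ_min = (489445/25281 ± √149716832789689/399455600625)/2 = 484/25, 121/632025
σ_max=√(484/25)=(22/5), σ_min=√(121/632025)=(11/795) → κ = 318.0000
κ_2(A)·‖δb‖/‖b‖ = 3.2784


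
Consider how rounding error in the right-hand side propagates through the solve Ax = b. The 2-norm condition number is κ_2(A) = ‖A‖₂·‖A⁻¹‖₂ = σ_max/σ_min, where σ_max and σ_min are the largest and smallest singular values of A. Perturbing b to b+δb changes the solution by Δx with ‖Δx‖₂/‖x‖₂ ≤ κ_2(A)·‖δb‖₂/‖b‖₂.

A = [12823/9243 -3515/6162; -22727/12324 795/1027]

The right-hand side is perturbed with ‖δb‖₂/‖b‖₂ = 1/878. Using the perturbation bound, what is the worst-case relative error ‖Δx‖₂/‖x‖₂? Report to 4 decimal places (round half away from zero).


0.3239

form AᵀA = [559962925/105148368 -19442875/8762364; -19442875/8762364 2700625/2920788] with trace 50552725/8088336 and determinant 15625/32353344
eigenvalues of AᵀA: λ = (tr ± √(tr²−4·det))/2 = 25/4, 625/8088336
so κ_2 = √((25/4) / (625/8088336)) = 284.4000
bound on ‖Δx‖/‖x‖: κ·ε = 284.4000·1/878 = 0.3239


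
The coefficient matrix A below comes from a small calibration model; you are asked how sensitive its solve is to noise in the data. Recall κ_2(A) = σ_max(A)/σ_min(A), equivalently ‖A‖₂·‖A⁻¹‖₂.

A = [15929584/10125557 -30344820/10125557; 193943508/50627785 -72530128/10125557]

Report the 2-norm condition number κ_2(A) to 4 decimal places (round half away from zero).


form AᵀA = [260105771927056/15166701858025 -97536386128896/3033340371605; -97536386128896/3033340371605 36576494488336/606668074321] with trace 4064076588704/52479937225 and determinant 93702400/2099197489
eigenvalues of AᵀA: λ = (tr ± √(tr²−4·det))/2 = 1936/25, 1210000/2099197489
so κ_2 = √((1936/25) / (1210000/2099197489)) = 366.5360

366.5360


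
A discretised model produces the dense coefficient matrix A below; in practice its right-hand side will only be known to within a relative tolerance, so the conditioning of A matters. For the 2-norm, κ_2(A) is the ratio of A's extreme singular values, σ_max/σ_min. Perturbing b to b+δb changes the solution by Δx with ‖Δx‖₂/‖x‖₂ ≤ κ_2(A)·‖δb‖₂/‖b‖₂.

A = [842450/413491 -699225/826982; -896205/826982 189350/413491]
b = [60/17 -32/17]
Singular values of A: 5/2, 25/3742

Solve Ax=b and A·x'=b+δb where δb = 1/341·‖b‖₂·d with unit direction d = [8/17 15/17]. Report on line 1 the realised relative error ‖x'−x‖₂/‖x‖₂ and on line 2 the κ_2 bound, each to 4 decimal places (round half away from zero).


from the listed singular values, σ₁ = 5/2, σ_n = 25/3742
κ_2(A) = (5/2) / (25/3742) = 374.2000
κ_2(A)·‖δb‖/‖b‖ = 1.0974
solve Ax = b  →  x = [1.4769 -0.6154]
‖b‖₂ = 4.0000 and ‖x‖₂ = 1.6000
with δb = [0.0055 0.0104], A·Δx = δb → ‖Δx‖ = 1.7558
relative error = 1.0974
so the bound is sharp here: realised error equals the bound

1.0974
1.0974


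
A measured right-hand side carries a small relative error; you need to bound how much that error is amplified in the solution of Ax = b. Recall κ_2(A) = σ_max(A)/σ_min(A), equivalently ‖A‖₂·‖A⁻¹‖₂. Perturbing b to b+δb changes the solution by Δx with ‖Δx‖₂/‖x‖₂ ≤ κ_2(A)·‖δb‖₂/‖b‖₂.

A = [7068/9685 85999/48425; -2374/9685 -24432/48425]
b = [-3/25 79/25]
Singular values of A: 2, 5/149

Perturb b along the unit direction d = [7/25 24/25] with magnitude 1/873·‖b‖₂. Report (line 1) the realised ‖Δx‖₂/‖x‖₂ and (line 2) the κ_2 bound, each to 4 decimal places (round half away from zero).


0.0012
0.0683

from the listed singular values, σ₁ = 2, σ_n = 5/149
κ_2(A) = 2 / (5/149) = 59.6000
bound on ‖Δx‖/‖x‖: κ·ε = 59.6000·1/873 = 0.0683
solve Ax = b  →  x = [-82.7154 33.9231]
‖b‖ = 3.1623, ‖x‖ = 89.4014
Δx = A⁻¹·δb where δb = 1/873·3.1623·d; ‖Δx‖ = 0.1079
relative error = 0.0012
so the bound overstates the realised error by a factor of ≈ 56.5424 (computed from the unrounded values)


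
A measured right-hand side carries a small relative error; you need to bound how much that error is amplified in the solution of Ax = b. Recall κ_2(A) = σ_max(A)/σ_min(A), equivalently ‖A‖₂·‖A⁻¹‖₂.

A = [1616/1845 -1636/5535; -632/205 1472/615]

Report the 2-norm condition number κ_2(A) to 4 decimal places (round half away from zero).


form AᵀA = [832/81 -1856/243; -1856/243 4240/729] with trace 11728/729 and determinant 1024/729
char-poly roots: 16 and 64/729
σ_max=√16=4, σ_min=√(64/729)=(8/27) → κ = 13.5000

13.5000


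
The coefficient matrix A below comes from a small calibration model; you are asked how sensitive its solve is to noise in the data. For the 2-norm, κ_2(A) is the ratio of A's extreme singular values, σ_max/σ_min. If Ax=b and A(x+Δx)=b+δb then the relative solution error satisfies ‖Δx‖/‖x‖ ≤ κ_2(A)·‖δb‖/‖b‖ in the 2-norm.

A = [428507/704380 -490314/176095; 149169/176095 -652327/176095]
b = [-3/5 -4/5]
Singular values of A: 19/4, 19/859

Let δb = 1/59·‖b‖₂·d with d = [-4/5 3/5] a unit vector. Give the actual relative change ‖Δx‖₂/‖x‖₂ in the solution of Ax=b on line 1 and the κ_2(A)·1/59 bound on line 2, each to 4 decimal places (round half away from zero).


3.6398
3.6398

σ_max = 19/4, σ_min = 19/859
κ = σ_max/σ_min = (19/4)/(19/859) = 214.7500
κ_2(A)·‖δb‖/‖b‖ = 3.6398
solve Ax = b  →  x = [-0.0462 0.2054]
2-norm of b is 1.0000; of x, 0.2105
re-solving with b+δb shifts x by Δx of norm 0.7663
realised ‖Δx‖/‖x‖ = 3.6398
tightness: 3.6398 against a bound of 3.6398; the bound is attained (ratio 1)


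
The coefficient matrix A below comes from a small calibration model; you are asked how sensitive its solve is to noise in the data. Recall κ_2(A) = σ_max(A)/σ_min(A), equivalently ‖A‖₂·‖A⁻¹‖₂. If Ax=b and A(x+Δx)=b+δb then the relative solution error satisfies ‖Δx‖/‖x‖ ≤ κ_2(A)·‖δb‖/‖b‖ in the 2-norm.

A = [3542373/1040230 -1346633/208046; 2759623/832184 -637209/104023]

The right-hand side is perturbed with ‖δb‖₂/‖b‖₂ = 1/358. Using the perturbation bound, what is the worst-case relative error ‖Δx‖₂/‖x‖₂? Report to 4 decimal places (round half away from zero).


0.4715

form AᵀA = [465115910929/20586510400 -21798853533/514662760; -21798853533/514662760 4087469293/51466276] with trace 7266794561/71233600 and determinant 104060401/284934400
solving λ² − 7266794561/71233600·λ + 104060401/284934400 = 0 gives λ = 10201/100, 10201/2849344
σ_max=√(10201/100)=(101/10), σ_min=√(10201/2849344)=(101/1688) → κ = 168.8000
worst-case relative error ≤ 168.8000 × 1/358 = 0.4715


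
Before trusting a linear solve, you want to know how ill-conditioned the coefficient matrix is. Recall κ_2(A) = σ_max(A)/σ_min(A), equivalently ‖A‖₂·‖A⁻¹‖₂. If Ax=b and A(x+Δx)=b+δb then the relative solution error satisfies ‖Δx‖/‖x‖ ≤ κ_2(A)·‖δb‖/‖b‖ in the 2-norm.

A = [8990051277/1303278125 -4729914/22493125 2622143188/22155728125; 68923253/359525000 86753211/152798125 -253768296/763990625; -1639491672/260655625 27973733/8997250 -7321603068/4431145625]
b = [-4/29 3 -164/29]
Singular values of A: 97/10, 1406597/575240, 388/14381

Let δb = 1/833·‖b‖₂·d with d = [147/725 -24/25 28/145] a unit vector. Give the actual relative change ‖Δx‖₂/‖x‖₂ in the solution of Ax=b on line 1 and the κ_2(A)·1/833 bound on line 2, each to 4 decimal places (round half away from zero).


from the listed singular values, σ₁ = 97/10, σ_n = 388/14381
κ = σ_max/σ_min = (97/10)/(388/14381) = 359.5250
κ_2(A)·‖δb‖/‖b‖ = 0.4316
solve Ax = b  →  x = [0.0524 -70.9095 -130.2071]
‖b‖₂ = 6.4031 and ‖x‖₂ = 148.2634
Δx = A⁻¹·δb where δb = 1/833·6.4031·d; ‖Δx‖ = 0.2849
realised ‖Δx‖/‖x‖ = 0.0019
so the bound overstates the realised error by a factor of ≈ 224.6020 (computed from the unrounded values)

0.0019
0.4316


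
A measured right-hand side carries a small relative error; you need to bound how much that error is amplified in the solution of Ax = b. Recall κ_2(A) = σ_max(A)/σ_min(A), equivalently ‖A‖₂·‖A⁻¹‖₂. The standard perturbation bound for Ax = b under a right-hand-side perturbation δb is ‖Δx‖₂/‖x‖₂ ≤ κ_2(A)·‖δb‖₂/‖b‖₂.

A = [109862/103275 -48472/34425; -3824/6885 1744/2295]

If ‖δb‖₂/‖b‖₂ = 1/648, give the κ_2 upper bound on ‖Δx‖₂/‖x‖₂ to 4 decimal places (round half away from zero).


M = AᵀA = [53148196/36905625 -23618576/12301875; -23618576/12301875 10497856/4100625]. tr(M)=5905156/1476225, det(M)=1024/1476225
char-poly roots: 4 and 256/1476225
κ_2(A) = √(λ_max/λ_min) = √(4 / (256/1476225)) = 151.8750
bound on ‖Δx‖/‖x‖: κ·ε = 151.8750·1/648 = 0.2344

0.2344


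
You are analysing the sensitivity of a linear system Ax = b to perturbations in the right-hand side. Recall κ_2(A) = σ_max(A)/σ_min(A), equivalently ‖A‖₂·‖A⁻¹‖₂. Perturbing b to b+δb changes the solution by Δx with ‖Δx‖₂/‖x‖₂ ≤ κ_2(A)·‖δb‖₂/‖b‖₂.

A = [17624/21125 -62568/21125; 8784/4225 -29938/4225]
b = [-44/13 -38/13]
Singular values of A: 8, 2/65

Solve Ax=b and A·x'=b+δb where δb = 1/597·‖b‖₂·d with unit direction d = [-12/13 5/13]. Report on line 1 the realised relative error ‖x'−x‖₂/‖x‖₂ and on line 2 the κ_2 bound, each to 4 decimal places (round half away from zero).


0.0037
0.4355

from the listed singular values, σ₁ = 8, σ_n = 2/65
condition number: 8 ÷ (2/65) = 260.0000
perturbation bound = 260.0000·1/597 = 0.4355
solve Ax = b  →  x = [62.2600 18.6800]
‖b‖ = 4.4721, ‖x‖ = 65.0019
re-solving with b+δb shifts x by Δx of norm 0.2435
relative error = 0.0037
tightness: 0.0037 against a bound of 0.4355 (unrounded ratio ≈ 0.0086)


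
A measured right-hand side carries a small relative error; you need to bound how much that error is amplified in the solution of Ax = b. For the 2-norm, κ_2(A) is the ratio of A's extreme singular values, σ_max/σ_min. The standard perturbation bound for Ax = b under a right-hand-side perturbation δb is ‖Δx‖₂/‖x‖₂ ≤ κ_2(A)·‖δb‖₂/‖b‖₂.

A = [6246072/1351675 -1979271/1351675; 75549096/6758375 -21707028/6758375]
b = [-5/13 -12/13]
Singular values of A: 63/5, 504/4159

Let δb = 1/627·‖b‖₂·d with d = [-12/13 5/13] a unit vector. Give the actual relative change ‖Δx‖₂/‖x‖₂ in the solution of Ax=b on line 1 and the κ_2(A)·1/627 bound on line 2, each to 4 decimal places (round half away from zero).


0.1658
0.1658

σ_max = 63/5, σ_min = 504/4159
κ = σ_max/σ_min = (63/5)/(504/4159) = 103.9750
worst-case relative error ≤ 103.9750 × 1/627 = 0.1658
solve Ax = b  →  x = [-0.0762 0.0222]
‖b‖₂ = 1.0000 and ‖x‖₂ = 0.0794
Δx = A⁻¹·δb where δb = 1/627·1.0000·d; ‖Δx‖ = 0.0132
relative error = 0.1658
so the bound is sharp here: realised error equals the bound


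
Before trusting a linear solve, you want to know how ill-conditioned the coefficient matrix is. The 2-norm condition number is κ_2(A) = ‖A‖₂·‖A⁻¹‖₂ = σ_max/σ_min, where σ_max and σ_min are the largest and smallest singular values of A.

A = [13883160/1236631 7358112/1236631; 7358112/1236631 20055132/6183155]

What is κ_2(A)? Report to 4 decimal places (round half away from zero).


205.3920

AᵀA = [854269701696/5291544049 2277983177856/26457720245; 2277983177856/26457720245 6075272057616/132288601225]; tr = 94920465744/457746025, det = 18662400/18309841
λ_max, λ_min = (94920465744/457746025 ± √9009040553116181473536/209531423403300625)/2 = 5184/25, 90000/18309841
κ = σ_max/σ_min = (72/5)/(300/4279) = 205.3920


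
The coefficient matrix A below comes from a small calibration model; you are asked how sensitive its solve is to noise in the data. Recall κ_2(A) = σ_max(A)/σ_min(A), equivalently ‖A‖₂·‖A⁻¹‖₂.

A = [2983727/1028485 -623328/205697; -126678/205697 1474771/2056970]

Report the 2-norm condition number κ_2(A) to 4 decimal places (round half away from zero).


86.5000

form AᵀA = [5534687509/629257225 -232391565/25170289; -232391565/25170289 24407334361/2517028900] with trace 55346117/2992900 and determinant 3418801/74822500
eigenvalues of AᵀA: λ = (tr ± √(tr²−4·det))/2 = 1849/100, 1849/748225
so κ_2 = √((1849/100) / (1849/748225)) = 86.5000


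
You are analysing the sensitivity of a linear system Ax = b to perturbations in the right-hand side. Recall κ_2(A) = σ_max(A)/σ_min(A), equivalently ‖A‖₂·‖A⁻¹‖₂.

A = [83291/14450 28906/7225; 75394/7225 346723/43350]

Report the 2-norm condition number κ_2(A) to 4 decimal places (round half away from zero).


51.0000

form AᵀA = [821437/5780 2308904/21675; 2308904/21675 20802337/260100] with trace 28883501/130050 and determinant 492884401/26010000
solving λ² − 28883501/130050·λ + 492884401/26010000 = 0 gives λ = 22201/100, 22201/260100
so κ_2 = √((22201/100) / (22201/260100)) = 51.0000


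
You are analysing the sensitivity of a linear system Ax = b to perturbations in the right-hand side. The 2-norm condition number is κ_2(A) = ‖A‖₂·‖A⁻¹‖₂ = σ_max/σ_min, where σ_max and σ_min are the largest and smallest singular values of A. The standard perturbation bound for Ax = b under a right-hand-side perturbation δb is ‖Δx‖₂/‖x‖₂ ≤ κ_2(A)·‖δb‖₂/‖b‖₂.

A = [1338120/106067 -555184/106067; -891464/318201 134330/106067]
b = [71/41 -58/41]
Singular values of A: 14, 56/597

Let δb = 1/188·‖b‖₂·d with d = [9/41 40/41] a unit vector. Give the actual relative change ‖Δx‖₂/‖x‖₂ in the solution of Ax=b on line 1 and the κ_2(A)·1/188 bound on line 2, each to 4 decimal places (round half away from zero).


0.0119
0.7939

σ_max = 14, σ_min = 56/597
condition number: 14 ÷ (56/597) = 149.2500
perturbation bound = 149.2500·1/188 = 0.7939
solve Ax = b  →  x = [-3.9684 -9.8956]
‖b‖₂ = 2.2361 and ‖x‖₂ = 10.6617
Δx = A⁻¹·δb where δb = 1/188·2.2361·d; ‖Δx‖ = 0.1268
dividing the unrounded norms, ‖Δx‖/‖x‖ = 0.0119
so the bound overstates the realised error by a factor of ≈ 66.7526 (computed from the unrounded values)


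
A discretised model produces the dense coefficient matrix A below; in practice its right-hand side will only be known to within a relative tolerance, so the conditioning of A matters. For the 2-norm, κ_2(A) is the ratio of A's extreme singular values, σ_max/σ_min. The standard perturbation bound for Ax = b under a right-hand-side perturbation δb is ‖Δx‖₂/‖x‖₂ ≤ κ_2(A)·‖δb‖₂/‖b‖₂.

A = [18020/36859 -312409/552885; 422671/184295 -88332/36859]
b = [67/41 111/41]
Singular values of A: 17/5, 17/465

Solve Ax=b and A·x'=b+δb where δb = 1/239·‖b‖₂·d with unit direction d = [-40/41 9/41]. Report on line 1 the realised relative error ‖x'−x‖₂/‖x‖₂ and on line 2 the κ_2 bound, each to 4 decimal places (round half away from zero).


σ_max = 17/5, σ_min = 17/465
κ_2(A) = (17/5) / (17/465) = 93.0000
κ_2(A)·‖δb‖/‖b‖ = 0.3891
solve Ax = b  →  x = [-19.1988 -19.5030]
‖b‖ = 3.1623, ‖x‖ = 27.3672
with δb = [-0.0129 0.0029], A·Δx = δb → ‖Δx‖ = 0.3619
dividing the unrounded norms, ‖Δx‖/‖x‖ = 0.0132
tightness: 0.0132 against a bound of 0.3891 (unrounded ratio ≈ 0.0340)

0.0132
0.3891


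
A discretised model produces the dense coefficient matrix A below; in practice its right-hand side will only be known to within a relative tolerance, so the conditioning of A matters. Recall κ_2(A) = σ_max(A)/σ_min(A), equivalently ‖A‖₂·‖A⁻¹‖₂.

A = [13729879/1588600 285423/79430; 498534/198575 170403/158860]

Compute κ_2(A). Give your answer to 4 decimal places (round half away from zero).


M = AᵀA = [327065425441/4037839936 34069040085/1009459984; 34069040085/1009459984 14196093525/1009459984]. tr(M)=2271300589/23892544, det(M)=140625/2262016
solving λ² − 2271300589/23892544·λ + 140625/2262016 = 0 gives λ = 1521/16, 15625/23892544
so κ_2 = √((1521/16) / (15625/23892544)) = 381.2640

381.2640


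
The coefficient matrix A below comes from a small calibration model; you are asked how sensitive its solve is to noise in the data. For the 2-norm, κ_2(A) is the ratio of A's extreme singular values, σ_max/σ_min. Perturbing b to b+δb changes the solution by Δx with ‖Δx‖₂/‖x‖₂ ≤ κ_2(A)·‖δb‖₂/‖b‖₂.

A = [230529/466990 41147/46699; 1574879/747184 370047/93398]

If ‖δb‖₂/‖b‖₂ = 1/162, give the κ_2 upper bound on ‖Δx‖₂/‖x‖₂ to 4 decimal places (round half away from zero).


1.3235

form AᵀA = [38909749129/8302854400 1823715333/207571360; 1823715333/207571360 85489045/5189284] with trace 607931561/28729600 and determinant 279841/28729600
λ_max, λ_min = (607931561/28729600 ± √369548623979922321/825389916160000)/2 = 529/25, 529/1149184
κ = σ_max/σ_min = (23/5)/(23/1072) = 214.4000
perturbation bound = 214.4000·1/162 = 1.3235


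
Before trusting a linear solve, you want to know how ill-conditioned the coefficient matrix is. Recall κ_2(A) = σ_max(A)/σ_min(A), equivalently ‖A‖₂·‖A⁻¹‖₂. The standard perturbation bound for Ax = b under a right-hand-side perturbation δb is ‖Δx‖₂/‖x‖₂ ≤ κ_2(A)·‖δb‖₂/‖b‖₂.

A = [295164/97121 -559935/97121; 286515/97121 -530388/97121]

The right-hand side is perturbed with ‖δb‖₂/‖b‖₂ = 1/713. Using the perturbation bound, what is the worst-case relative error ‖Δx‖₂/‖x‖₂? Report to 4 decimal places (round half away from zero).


0.2763

M = AᵀA = [201204081/11215801 -377213760/11215801; -377213760/11215801 707299209/11215801]. tr(M)=3143610/38809, det(M)=6561/38809
eigenvalues of AᵀA: λ = (tr ± √(tr²−4·det))/2 = 81, 81/38809
so κ_2 = √(81 / (81/38809)) = 197.0000
κ_2(A)·‖δb‖/‖b‖ = 0.2763
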